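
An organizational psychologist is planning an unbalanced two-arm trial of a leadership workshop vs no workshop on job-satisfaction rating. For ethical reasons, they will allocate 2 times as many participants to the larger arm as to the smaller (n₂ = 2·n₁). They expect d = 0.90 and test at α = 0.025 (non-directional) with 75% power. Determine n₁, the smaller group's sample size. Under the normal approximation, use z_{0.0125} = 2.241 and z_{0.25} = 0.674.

n₁ = 16

With allocation ratio k = n₂/n₁ = 2, Var(x̄₁−x̄₂) = σ²(1/n₁ + 1/(k·n₁)) = σ²·(k+1)/(k·n₁).
So n₁ = (1 + 1/k)·((z_{α/2} + z_β)/d)² = 1.500 × (2.915/0.90)².
n₁ = 1.500 × 10.49 = 15.7.
Round up: n₁ = 16, giving n₂ = 2 × 16 = 32.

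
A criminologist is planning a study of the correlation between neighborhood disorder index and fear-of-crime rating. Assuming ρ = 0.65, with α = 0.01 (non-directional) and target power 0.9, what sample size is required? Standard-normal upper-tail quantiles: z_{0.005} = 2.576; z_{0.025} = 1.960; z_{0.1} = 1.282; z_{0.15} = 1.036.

Fisher's z: C = ½·ln((1+r)/(1−r)) = ½·ln(4.7143) = 0.7753.
n = ((z_{α/2} + z_β)/C)² + 3.
(2.576 + 1.282) / 0.7753 = 3.858 / 0.7753 = 4.976.
n = 4.976² + 3 = 24.76 + 3 = 27.8.
Round up.

n = 28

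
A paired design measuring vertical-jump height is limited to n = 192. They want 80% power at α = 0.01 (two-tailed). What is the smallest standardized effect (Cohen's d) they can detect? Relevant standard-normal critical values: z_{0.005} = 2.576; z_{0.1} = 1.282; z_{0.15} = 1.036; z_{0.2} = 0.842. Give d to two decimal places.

For a single sample (or paired design) of n = 192: d_min = (z_{α/2} + z_β)/√n.
z-sum = 2.576 + 0.842 = 3.418.
d_min = 3.418 / √192 = 3.418 / 13.856 = 0.247.

d_min ≈ 0.25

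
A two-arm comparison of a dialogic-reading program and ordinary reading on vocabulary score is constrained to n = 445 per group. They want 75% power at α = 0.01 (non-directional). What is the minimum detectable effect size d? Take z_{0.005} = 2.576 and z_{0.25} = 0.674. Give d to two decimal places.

For two independent groups of n = 445 each: d_min = (z_{α/2} + z_β)·√(2/n).
z-sum = 2.576 + 0.674 = 3.250.
d_min = 3.250 × √(2/445) = 3.250 × 0.0670 = 0.218.

d_min ≈ 0.22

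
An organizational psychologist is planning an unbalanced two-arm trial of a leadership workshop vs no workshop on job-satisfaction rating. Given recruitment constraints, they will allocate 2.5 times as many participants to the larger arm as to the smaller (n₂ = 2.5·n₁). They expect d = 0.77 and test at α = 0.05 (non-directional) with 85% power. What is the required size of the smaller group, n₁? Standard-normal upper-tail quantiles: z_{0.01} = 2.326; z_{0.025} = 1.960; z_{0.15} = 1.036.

With allocation ratio k = n₂/n₁ = 2.5, Var(x̄₁−x̄₂) = σ²(1/n₁ + 1/(k·n₁)) = σ²·(k+1)/(k·n₁).
So n₁ = (1 + 1/k)·((z_{α/2} + z_β)/d)² = 1.400 × (2.996/0.77)².
n₁ = 1.400 × 15.14 = 21.2.
Round up: n₁ = 22, giving n₂ = 2.5 × 22 = 55.

n₁ = 22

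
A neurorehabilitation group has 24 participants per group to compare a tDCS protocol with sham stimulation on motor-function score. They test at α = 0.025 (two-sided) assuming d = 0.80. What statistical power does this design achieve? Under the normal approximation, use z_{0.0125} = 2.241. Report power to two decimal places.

For two equal groups, power = Φ(d·√(n/2) − z_{α/2}).
d·√(n/2) = 0.80 × √(24/2) = 0.80 × 3.464 = 2.771.
z_β = 2.771 − 2.241 = 0.530.
Power = Φ(0.530) = 0.702.

power ≈ 0.70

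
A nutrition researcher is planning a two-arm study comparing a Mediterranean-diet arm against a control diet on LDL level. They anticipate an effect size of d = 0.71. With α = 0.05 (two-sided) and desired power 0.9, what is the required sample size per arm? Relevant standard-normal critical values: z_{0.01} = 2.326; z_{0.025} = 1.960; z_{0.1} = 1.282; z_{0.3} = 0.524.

n = 42 per group

For two independent groups with equal n: n = 2·((z_{α/2} + z_β) / d)².
z_{α/2} + z_β = 1.960 + 1.282 = 3.242.
n = 2 × (3.242 / 0.71)² = 2 × 4.566² = 2 × 20.85 = 41.7.
Round up to the next whole participant.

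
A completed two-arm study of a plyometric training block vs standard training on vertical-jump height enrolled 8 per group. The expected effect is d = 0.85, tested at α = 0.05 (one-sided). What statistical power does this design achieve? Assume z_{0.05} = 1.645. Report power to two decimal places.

power ≈ 0.52

For two equal groups, power = Φ(d·√(n/2) − z_{α}).
d·√(n/2) = 0.85 × √(8/2) = 0.85 × 2.000 = 1.700.
z_β = 1.700 − 1.645 = 0.055.
Power = Φ(0.055) = 0.522.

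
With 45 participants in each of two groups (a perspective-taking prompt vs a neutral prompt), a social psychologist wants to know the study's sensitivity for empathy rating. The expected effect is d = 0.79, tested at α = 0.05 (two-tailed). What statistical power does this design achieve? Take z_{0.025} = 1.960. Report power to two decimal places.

For two equal groups, power = Φ(d·√(n/2) − z_{α/2}).
d·√(n/2) = 0.79 × √(45/2) = 0.79 × 4.743 = 3.747.
z_β = 3.747 − 1.960 = 1.787.
Power = Φ(1.787) = 0.963.

power ≈ 0.96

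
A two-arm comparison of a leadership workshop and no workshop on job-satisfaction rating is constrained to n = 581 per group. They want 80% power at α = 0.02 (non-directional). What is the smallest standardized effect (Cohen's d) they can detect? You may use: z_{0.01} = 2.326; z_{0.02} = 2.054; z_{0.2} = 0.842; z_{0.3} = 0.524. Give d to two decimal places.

For two independent groups of n = 581 each: d_min = (z_{α/2} + z_β)·√(2/n).
z-sum = 2.326 + 0.842 = 3.168.
d_min = 3.168 × √(2/581) = 3.168 × 0.0587 = 0.186.

d_min ≈ 0.19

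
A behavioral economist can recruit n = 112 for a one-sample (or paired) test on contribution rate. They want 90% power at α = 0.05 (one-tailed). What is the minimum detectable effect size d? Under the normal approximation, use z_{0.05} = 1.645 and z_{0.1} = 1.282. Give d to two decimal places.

d_min ≈ 0.28

For a single sample (or paired design) of n = 112: d_min = (z_{α} + z_β)/√n.
z-sum = 1.645 + 1.282 = 2.927.
d_min = 2.927 / √112 = 2.927 / 10.583 = 0.277.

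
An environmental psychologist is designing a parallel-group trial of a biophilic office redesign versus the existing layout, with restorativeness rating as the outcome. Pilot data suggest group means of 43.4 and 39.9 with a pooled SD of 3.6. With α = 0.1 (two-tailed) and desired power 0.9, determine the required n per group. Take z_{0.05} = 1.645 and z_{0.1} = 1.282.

Cohen's d = |M₁ − M₂| / SD_pooled = |43.4 − 39.9| / 3.6 = 3.5 / 3.6 = 0.972.
For two independent groups with equal n: n = 2·((z_{α/2} + z_β) / d)².
z_{α/2} + z_β = 1.645 + 1.282 = 2.927.
n = 2 × (2.927 / 0.972)² = 2 × 3.011² = 2 × 9.07 = 18.1.
Round up to the next whole participant.

n = 19 per group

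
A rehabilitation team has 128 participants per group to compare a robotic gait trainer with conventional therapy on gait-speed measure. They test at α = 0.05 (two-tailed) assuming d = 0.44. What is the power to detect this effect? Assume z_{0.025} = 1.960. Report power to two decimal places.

power ≈ 0.94

For two equal groups, power = Φ(d·√(n/2) − z_{α/2}).
d·√(n/2) = 0.44 × √(128/2) = 0.44 × 8.000 = 3.520.
z_β = 3.520 − 1.960 = 1.560.
Power = Φ(1.560) = 0.941.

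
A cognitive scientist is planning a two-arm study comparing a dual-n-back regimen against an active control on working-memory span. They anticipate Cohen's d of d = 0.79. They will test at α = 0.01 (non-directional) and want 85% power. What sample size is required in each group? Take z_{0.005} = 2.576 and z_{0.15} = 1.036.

For two independent groups with equal n: n = 2·((z_{α/2} + z_β) / d)².
z_{α/2} + z_β = 2.576 + 1.036 = 3.612.
n = 2 × (3.612 / 0.79)² = 2 × 4.572² = 2 × 20.90 = 41.8.
Round up to the next whole participant.

n = 42 per group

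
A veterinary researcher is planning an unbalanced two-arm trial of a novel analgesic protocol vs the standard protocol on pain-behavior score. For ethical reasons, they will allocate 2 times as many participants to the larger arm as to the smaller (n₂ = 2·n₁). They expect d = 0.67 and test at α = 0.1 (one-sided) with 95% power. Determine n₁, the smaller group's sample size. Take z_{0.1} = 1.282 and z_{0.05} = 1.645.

With allocation ratio k = n₂/n₁ = 2, Var(x̄₁−x̄₂) = σ²(1/n₁ + 1/(k·n₁)) = σ²·(k+1)/(k·n₁).
So n₁ = (1 + 1/k)·((z_{α} + z_β)/d)² = 1.500 × (2.927/0.67)².
n₁ = 1.500 × 19.09 = 28.6.
Round up: n₁ = 29, giving n₂ = 2 × 29 = 58.

n₁ = 29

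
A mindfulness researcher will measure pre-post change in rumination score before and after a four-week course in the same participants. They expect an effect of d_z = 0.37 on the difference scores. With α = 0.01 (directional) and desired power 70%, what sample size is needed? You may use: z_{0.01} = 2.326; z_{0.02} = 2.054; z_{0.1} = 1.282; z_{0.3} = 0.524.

For a paired (one-sample on differences) test: n = ((z_{α} + z_β) / d)².
z_{α} + z_β = 2.326 + 0.524 = 2.850.
n = (2.850 / 0.37)² = 7.703² = 59.33.
Round up.

n = 60 pairs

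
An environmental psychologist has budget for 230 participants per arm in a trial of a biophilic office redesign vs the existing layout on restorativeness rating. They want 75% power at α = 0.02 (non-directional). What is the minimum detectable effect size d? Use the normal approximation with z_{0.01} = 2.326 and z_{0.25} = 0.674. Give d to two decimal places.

For two independent groups of n = 230 each: d_min = (z_{α/2} + z_β)·√(2/n).
z-sum = 2.326 + 0.674 = 3.000.
d_min = 3.000 × √(2/230) = 3.000 × 0.0933 = 0.280.

d_min ≈ 0.28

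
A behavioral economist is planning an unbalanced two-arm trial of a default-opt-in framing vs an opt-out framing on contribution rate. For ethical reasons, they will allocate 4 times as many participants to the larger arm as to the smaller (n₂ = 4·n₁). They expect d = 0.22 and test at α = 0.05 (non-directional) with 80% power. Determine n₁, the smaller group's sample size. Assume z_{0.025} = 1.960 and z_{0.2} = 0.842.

n₁ = 203

With allocation ratio k = n₂/n₁ = 4, Var(x̄₁−x̄₂) = σ²(1/n₁ + 1/(k·n₁)) = σ²·(k+1)/(k·n₁).
So n₁ = (1 + 1/k)·((z_{α/2} + z_β)/d)² = 1.250 × (2.802/0.22)².
n₁ = 1.250 × 162.21 = 202.8.
Round up: n₁ = 203, giving n₂ = 4 × 203 = 812.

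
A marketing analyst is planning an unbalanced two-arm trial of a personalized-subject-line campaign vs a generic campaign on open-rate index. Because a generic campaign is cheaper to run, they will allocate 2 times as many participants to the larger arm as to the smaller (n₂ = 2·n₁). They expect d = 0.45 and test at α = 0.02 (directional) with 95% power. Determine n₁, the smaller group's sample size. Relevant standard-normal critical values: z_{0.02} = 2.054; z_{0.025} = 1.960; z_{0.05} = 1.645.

With allocation ratio k = n₂/n₁ = 2, Var(x̄₁−x̄₂) = σ²(1/n₁ + 1/(k·n₁)) = σ²·(k+1)/(k·n₁).
So n₁ = (1 + 1/k)·((z_{α} + z_β)/d)² = 1.500 × (3.699/0.45)².
n₁ = 1.500 × 67.57 = 101.4.
Round up: n₁ = 102, giving n₂ = 2 × 102 = 204.

n₁ = 102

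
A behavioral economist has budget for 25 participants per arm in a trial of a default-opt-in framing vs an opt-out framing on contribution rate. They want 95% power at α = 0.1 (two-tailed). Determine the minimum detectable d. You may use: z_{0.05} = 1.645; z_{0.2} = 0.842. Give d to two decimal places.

For two independent groups of n = 25 each: d_min = (z_{α/2} + z_β)·√(2/n).
z-sum = 1.645 + 1.645 = 3.290.
d_min = 3.290 × √(2/25) = 3.290 × 0.2828 = 0.931.

d_min ≈ 0.93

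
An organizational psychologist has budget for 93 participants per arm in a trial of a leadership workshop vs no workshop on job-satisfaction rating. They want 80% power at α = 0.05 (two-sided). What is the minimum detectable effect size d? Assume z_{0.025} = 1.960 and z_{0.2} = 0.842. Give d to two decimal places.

For two independent groups of n = 93 each: d_min = (z_{α/2} + z_β)·√(2/n).
z-sum = 1.960 + 0.842 = 2.802.
d_min = 2.802 × √(2/93) = 2.802 × 0.1466 = 0.411.

d_min ≈ 0.41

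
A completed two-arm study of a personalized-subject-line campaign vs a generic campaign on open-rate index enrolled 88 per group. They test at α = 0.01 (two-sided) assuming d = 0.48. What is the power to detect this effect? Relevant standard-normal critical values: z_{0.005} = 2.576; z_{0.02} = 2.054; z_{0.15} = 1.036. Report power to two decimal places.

power ≈ 0.73

For two equal groups, power = Φ(d·√(n/2) − z_{α/2}).
d·√(n/2) = 0.48 × √(88/2) = 0.48 × 6.633 = 3.184.
z_β = 3.184 − 2.576 = 0.608.
Power = Φ(0.608) = 0.728.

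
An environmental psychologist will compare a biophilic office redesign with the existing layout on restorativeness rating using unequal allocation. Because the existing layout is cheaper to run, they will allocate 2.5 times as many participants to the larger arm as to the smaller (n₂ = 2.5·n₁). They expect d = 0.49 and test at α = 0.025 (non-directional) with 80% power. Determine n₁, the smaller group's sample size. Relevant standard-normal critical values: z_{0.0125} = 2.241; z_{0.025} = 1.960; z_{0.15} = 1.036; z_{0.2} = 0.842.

n₁ = 56

With allocation ratio k = n₂/n₁ = 2.5, Var(x̄₁−x̄₂) = σ²(1/n₁ + 1/(k·n₁)) = σ²·(k+1)/(k·n₁).
So n₁ = (1 + 1/k)·((z_{α/2} + z_β)/d)² = 1.400 × (3.083/0.49)².
n₁ = 1.400 × 39.59 = 55.4.
Round up: n₁ = 56, giving n₂ = 2.5 × 56 = 140.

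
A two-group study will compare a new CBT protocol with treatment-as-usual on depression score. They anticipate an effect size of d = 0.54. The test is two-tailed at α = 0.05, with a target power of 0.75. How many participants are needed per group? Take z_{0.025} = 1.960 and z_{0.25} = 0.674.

For two independent groups with equal n: n = 2·((z_{α/2} + z_β) / d)².
z_{α/2} + z_β = 1.960 + 0.674 = 2.634.
n = 2 × (2.634 / 0.54)² = 2 × 4.878² = 2 × 23.79 = 47.6.
Round up to the next whole participant.

n = 48 per group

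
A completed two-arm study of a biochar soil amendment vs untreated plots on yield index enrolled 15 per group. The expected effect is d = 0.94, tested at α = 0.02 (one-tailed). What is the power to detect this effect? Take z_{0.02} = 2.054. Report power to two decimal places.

power ≈ 0.70

For two equal groups, power = Φ(d·√(n/2) − z_{α}).
d·√(n/2) = 0.94 × √(15/2) = 0.94 × 2.739 = 2.574.
z_β = 2.574 − 2.054 = 0.520.
Power = Φ(0.520) = 0.699.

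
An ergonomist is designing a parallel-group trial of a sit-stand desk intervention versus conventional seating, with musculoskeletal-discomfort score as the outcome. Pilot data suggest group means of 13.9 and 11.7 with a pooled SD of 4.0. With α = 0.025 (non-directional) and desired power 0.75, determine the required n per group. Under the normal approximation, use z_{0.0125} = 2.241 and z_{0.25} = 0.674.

Cohen's d = |M₁ − M₂| / SD_pooled = |13.9 − 11.7| / 4.0 = 2.2 / 4.0 = 0.550.
For two independent groups with equal n: n = 2·((z_{α/2} + z_β) / d)².
z_{α/2} + z_β = 2.241 + 0.674 = 2.915.
n = 2 × (2.915 / 0.550)² = 2 × 5.300² = 2 × 28.09 = 56.2.
Round up to the next whole participant.

n = 57 per group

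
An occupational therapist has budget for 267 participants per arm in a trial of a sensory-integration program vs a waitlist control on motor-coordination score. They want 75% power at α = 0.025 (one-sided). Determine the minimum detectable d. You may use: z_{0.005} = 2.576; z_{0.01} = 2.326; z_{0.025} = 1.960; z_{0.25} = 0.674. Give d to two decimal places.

d_min ≈ 0.23

For two independent groups of n = 267 each: d_min = (z_{α} + z_β)·√(2/n).
z-sum = 1.960 + 0.674 = 2.634.
d_min = 2.634 × √(2/267) = 2.634 × 0.0865 = 0.228.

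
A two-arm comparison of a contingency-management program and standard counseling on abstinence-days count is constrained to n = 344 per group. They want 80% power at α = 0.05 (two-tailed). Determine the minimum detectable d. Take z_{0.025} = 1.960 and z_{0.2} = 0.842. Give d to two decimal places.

d_min ≈ 0.21

For two independent groups of n = 344 each: d_min = (z_{α/2} + z_β)·√(2/n).
z-sum = 1.960 + 0.842 = 2.802.
d_min = 2.802 × √(2/344) = 2.802 × 0.0762 = 0.214.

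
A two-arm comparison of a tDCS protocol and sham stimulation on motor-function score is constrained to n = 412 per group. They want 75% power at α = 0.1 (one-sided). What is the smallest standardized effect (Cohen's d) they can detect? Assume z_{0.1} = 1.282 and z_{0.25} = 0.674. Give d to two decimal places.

d_min ≈ 0.14

For two independent groups of n = 412 each: d_min = (z_{α} + z_β)·√(2/n).
z-sum = 1.282 + 0.674 = 1.956.
d_min = 1.956 × √(2/412) = 1.956 × 0.0697 = 0.136.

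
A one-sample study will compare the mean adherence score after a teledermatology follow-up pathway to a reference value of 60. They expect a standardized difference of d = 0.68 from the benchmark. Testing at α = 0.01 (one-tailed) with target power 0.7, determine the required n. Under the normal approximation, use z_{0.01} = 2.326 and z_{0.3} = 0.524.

For a one-sample test: n = ((z_{α} + z_β) / d)².
z_{α} + z_β = 2.326 + 0.524 = 2.850.
n = (2.850 / 0.68)² = 4.191² = 17.57.
Round up.

n = 18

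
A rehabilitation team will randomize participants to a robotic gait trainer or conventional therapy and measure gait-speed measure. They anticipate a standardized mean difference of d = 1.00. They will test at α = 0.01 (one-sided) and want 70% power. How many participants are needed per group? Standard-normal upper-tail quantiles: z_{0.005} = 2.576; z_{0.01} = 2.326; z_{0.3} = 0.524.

n = 17 per group

For two independent groups with equal n: n = 2·((z_{α} + z_β) / d)².
z_{α} + z_β = 2.326 + 0.524 = 2.850.
n = 2 × (2.850 / 1.00)² = 2 × 2.850² = 2 × 8.12 = 16.2.
Round up to the next whole participant.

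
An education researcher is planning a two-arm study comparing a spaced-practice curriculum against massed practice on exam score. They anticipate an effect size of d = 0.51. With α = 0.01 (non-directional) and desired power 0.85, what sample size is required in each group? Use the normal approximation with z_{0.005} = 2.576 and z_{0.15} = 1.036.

n = 101 per group

For two independent groups with equal n: n = 2·((z_{α/2} + z_β) / d)².
z_{α/2} + z_β = 2.576 + 1.036 = 3.612.
n = 2 × (3.612 / 0.51)² = 2 × 7.082² = 2 × 50.16 = 100.3.
Round up to the next whole participant.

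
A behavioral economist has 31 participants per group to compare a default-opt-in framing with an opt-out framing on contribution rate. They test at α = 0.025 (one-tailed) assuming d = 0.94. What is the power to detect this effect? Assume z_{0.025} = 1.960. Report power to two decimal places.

For two equal groups, power = Φ(d·√(n/2) − z_{α}).
d·√(n/2) = 0.94 × √(31/2) = 0.94 × 3.937 = 3.701.
z_β = 3.701 − 1.960 = 1.741.
Power = Φ(1.741) = 0.959.

power ≈ 0.96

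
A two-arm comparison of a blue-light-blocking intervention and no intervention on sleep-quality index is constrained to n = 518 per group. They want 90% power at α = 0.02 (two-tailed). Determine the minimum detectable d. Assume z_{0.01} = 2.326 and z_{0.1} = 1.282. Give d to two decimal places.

For two independent groups of n = 518 each: d_min = (z_{α/2} + z_β)·√(2/n).
z-sum = 2.326 + 1.282 = 3.608.
d_min = 3.608 × √(2/518) = 3.608 × 0.0621 = 0.224.

d_min ≈ 0.22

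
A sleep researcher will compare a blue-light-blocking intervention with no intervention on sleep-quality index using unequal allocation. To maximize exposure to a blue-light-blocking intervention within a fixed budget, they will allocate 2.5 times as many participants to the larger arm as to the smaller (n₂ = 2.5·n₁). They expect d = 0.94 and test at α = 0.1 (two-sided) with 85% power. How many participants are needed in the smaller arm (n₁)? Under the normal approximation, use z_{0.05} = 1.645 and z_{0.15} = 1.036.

n₁ = 12

With allocation ratio k = n₂/n₁ = 2.5, Var(x̄₁−x̄₂) = σ²(1/n₁ + 1/(k·n₁)) = σ²·(k+1)/(k·n₁).
So n₁ = (1 + 1/k)·((z_{α/2} + z_β)/d)² = 1.400 × (2.681/0.94)².
n₁ = 1.400 × 8.13 = 11.4.
Round up: n₁ = 12, giving n₂ = 2.5 × 12 = 30.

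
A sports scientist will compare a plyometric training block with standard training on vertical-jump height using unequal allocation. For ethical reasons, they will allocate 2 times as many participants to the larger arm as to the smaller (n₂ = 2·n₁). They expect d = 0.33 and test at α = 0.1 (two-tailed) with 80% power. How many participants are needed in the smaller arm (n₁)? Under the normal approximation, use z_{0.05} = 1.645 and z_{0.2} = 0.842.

n₁ = 86

With allocation ratio k = n₂/n₁ = 2, Var(x̄₁−x̄₂) = σ²(1/n₁ + 1/(k·n₁)) = σ²·(k+1)/(k·n₁).
So n₁ = (1 + 1/k)·((z_{α/2} + z_β)/d)² = 1.500 × (2.487/0.33)².
n₁ = 1.500 × 56.80 = 85.2.
Round up: n₁ = 86, giving n₂ = 2 × 86 = 172.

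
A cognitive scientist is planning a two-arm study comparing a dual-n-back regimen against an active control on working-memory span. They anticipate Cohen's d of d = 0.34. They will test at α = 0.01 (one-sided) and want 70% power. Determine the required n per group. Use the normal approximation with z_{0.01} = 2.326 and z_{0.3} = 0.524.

n = 141 per group

For two independent groups with equal n: n = 2·((z_{α} + z_β) / d)².
z_{α} + z_β = 2.326 + 0.524 = 2.850.
n = 2 × (2.850 / 0.34)² = 2 × 8.382² = 2 × 70.26 = 140.5.
Round up to the next whole participant.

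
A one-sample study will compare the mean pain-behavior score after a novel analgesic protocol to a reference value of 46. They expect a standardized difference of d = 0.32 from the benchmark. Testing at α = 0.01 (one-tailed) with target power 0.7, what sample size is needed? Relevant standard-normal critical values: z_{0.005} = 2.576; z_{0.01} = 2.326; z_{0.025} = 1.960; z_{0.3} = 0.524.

For a one-sample test: n = ((z_{α} + z_β) / d)².
z_{α} + z_β = 2.326 + 0.524 = 2.850.
n = (2.850 / 0.32)² = 8.906² = 79.32.
Round up.

n = 80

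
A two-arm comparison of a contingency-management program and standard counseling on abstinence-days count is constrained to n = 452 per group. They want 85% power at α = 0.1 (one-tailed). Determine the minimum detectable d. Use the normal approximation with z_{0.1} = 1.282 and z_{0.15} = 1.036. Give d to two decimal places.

For two independent groups of n = 452 each: d_min = (z_{α} + z_β)·√(2/n).
z-sum = 1.282 + 1.036 = 2.318.
d_min = 2.318 × √(2/452) = 2.318 × 0.0665 = 0.154.

d_min ≈ 0.15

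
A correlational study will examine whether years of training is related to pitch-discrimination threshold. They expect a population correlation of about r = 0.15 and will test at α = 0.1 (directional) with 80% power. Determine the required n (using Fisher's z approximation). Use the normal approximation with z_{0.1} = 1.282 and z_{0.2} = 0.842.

n = 201

Fisher's z: C = ½·ln((1+r)/(1−r)) = ½·ln(1.3529) = 0.1511.
n = ((z_{α} + z_β)/C)² + 3.
(1.282 + 0.842) / 0.1511 = 2.124 / 0.1511 = 14.057.
n = 14.057² + 3 = 197.60 + 3 = 200.6.
Round up.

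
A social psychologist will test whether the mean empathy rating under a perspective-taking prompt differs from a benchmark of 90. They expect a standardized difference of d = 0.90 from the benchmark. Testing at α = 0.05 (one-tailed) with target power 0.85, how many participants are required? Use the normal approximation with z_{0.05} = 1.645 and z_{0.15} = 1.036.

n = 9

For a one-sample test: n = ((z_{α} + z_β) / d)².
z_{α} + z_β = 1.645 + 1.036 = 2.681.
n = (2.681 / 0.90)² = 2.979² = 8.87.
Round up.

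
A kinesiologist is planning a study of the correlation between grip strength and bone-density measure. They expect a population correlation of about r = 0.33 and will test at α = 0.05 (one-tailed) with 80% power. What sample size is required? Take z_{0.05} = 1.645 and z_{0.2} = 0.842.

n = 56

Fisher's z: C = ½·ln((1+r)/(1−r)) = ½·ln(1.9851) = 0.3428.
n = ((z_{α} + z_β)/C)² + 3.
(1.645 + 0.842) / 0.3428 = 2.487 / 0.3428 = 7.255.
n = 7.255² + 3 = 52.63 + 3 = 55.6.
Round up.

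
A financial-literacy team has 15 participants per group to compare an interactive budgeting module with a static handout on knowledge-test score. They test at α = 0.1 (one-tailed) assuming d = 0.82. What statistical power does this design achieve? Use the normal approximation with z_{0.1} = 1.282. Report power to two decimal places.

For two equal groups, power = Φ(d·√(n/2) − z_{α}).
d·√(n/2) = 0.82 × √(15/2) = 0.82 × 2.739 = 2.246.
z_β = 2.246 − 1.282 = 0.964.
Power = Φ(0.964) = 0.832.

power ≈ 0.83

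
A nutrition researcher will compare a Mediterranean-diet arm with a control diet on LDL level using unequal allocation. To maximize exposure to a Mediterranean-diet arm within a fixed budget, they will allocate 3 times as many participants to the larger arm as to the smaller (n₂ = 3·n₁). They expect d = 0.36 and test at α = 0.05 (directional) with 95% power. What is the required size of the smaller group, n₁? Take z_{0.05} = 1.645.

With allocation ratio k = n₂/n₁ = 3, Var(x̄₁−x̄₂) = σ²(1/n₁ + 1/(k·n₁)) = σ²·(k+1)/(k·n₁).
So n₁ = (1 + 1/k)·((z_{α} + z_β)/d)² = 1.333 × (3.290/0.36)².
n₁ = 1.333 × 83.52 = 111.4.
Round up: n₁ = 112, giving n₂ = 3 × 112 = 336.

n₁ = 112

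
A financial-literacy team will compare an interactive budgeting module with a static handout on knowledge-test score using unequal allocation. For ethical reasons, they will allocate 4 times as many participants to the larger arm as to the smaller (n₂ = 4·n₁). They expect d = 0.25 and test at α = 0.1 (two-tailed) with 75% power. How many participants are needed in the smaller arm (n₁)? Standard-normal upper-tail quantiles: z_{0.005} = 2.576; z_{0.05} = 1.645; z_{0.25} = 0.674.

With allocation ratio k = n₂/n₁ = 4, Var(x̄₁−x̄₂) = σ²(1/n₁ + 1/(k·n₁)) = σ²·(k+1)/(k·n₁).
So n₁ = (1 + 1/k)·((z_{α/2} + z_β)/d)² = 1.250 × (2.319/0.25)².
n₁ = 1.250 × 86.04 = 107.6.
Round up: n₁ = 108, giving n₂ = 4 × 108 = 432.

n₁ = 108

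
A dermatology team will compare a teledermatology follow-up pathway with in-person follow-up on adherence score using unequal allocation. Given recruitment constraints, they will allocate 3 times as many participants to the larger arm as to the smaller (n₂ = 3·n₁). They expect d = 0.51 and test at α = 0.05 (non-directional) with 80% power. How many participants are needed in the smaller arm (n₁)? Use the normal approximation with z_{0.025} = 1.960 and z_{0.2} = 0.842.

n₁ = 41

With allocation ratio k = n₂/n₁ = 3, Var(x̄₁−x̄₂) = σ²(1/n₁ + 1/(k·n₁)) = σ²·(k+1)/(k·n₁).
So n₁ = (1 + 1/k)·((z_{α/2} + z_β)/d)² = 1.333 × (2.802/0.51)².
n₁ = 1.333 × 30.19 = 40.2.
Round up: n₁ = 41, giving n₂ = 3 × 41 = 123.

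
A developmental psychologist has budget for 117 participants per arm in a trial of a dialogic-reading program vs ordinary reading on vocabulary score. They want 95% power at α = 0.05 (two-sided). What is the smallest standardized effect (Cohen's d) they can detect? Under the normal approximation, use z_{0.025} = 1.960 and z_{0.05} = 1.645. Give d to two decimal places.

d_min ≈ 0.47

For two independent groups of n = 117 each: d_min = (z_{α/2} + z_β)·√(2/n).
z-sum = 1.960 + 1.645 = 3.605.
d_min = 3.605 × √(2/117) = 3.605 × 0.1307 = 0.471.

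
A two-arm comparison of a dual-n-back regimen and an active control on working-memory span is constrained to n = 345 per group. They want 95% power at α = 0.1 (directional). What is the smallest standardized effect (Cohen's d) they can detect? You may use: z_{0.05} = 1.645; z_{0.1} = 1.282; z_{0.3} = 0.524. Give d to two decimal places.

d_min ≈ 0.22

For two independent groups of n = 345 each: d_min = (z_{α} + z_β)·√(2/n).
z-sum = 1.282 + 1.645 = 2.927.
d_min = 2.927 × √(2/345) = 2.927 × 0.0761 = 0.223.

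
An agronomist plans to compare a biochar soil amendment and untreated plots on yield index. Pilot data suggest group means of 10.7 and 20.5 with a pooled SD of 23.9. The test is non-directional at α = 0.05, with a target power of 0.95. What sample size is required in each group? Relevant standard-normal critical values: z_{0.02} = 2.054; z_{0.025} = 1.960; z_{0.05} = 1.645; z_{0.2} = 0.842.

Cohen's d = |M₁ − M₂| / SD_pooled = |10.7 − 20.5| / 23.9 = 9.8 / 23.9 = 0.410.
For two independent groups with equal n: n = 2·((z_{α/2} + z_β) / d)².
z_{α/2} + z_β = 1.960 + 1.645 = 3.605.
n = 2 × (3.605 / 0.410)² = 2 × 8.793² = 2 × 77.31 = 154.6.
Round up to the next whole participant.

n = 155 per group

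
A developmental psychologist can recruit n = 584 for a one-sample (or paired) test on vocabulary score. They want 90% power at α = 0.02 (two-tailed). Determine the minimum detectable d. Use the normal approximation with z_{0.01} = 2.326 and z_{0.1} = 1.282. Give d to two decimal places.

d_min ≈ 0.15

For a single sample (or paired design) of n = 584: d_min = (z_{α/2} + z_β)/√n.
z-sum = 2.326 + 1.282 = 3.608.
d_min = 3.608 / √584 = 3.608 / 24.166 = 0.149.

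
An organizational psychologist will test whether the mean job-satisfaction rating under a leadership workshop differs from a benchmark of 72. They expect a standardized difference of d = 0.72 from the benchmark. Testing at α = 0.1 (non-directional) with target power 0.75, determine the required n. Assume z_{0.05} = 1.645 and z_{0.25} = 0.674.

n = 11

For a one-sample test: n = ((z_{α/2} + z_β) / d)².
z_{α/2} + z_β = 1.645 + 0.674 = 2.319.
n = (2.319 / 0.72)² = 3.221² = 10.37.
Round up.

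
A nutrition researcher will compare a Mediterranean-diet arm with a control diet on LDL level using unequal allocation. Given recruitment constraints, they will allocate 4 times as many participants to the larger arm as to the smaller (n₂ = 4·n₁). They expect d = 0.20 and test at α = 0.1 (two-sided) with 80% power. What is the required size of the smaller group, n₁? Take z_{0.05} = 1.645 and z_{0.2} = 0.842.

With allocation ratio k = n₂/n₁ = 4, Var(x̄₁−x̄₂) = σ²(1/n₁ + 1/(k·n₁)) = σ²·(k+1)/(k·n₁).
So n₁ = (1 + 1/k)·((z_{α/2} + z_β)/d)² = 1.250 × (2.487/0.20)².
n₁ = 1.250 × 154.63 = 193.3.
Round up: n₁ = 194, giving n₂ = 4 × 194 = 776.

n₁ = 194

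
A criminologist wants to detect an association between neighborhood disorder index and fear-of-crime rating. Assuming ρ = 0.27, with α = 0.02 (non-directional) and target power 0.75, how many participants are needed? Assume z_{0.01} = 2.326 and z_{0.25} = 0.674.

Fisher's z: C = ½·ln((1+r)/(1−r)) = ½·ln(1.7397) = 0.2769.
n = ((z_{α/2} + z_β)/C)² + 3.
(2.326 + 0.674) / 0.2769 = 3.000 / 0.2769 = 10.834.
n = 10.834² + 3 = 117.38 + 3 = 120.4.
Round up.

n = 121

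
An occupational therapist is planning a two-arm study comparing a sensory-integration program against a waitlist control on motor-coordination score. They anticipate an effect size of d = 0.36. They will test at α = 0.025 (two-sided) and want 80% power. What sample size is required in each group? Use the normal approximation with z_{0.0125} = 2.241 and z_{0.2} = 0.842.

For two independent groups with equal n: n = 2·((z_{α/2} + z_β) / d)².
z_{α/2} + z_β = 2.241 + 0.842 = 3.083.
n = 2 × (3.083 / 0.36)² = 2 × 8.564² = 2 × 73.34 = 146.7.
Round up to the next whole participant.

n = 147 per group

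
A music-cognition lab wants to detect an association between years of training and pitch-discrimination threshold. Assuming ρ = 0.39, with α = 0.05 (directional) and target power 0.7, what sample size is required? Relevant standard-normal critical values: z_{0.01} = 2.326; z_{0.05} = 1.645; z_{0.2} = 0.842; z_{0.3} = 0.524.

Fisher's z: C = ½·ln((1+r)/(1−r)) = ½·ln(2.2787) = 0.4118.
n = ((z_{α} + z_β)/C)² + 3.
(1.645 + 0.524) / 0.4118 = 2.169 / 0.4118 = 5.267.
n = 5.267² + 3 = 27.74 + 3 = 30.7.
Round up.

n = 31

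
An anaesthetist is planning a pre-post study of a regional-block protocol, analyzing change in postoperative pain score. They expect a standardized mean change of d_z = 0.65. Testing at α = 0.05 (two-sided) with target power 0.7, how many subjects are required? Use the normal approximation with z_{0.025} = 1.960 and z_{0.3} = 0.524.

n = 15 pairs

For a paired (one-sample on differences) test: n = ((z_{α/2} + z_β) / d)².
z_{α/2} + z_β = 1.960 + 0.524 = 2.484.
n = (2.484 / 0.65)² = 3.822² = 14.60.
Round up.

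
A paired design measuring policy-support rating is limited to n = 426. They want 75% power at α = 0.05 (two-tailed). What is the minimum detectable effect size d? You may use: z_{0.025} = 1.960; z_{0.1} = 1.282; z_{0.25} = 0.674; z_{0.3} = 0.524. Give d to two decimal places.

d_min ≈ 0.13

For a single sample (or paired design) of n = 426: d_min = (z_{α/2} + z_β)/√n.
z-sum = 1.960 + 0.674 = 2.634.
d_min = 2.634 / √426 = 2.634 / 20.640 = 0.128.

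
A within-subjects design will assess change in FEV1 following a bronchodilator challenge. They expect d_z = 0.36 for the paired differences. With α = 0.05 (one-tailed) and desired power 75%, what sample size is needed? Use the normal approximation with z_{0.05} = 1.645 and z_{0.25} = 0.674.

For a paired (one-sample on differences) test: n = ((z_{α} + z_β) / d)².
z_{α} + z_β = 1.645 + 0.674 = 2.319.
n = (2.319 / 0.36)² = 6.442² = 41.50.
Round up.

n = 42 pairs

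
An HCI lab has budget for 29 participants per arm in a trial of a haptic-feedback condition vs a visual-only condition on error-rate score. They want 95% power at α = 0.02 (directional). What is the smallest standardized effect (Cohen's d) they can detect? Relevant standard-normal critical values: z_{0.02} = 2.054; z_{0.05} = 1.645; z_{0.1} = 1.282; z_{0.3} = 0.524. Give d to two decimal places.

For two independent groups of n = 29 each: d_min = (z_{α} + z_β)·√(2/n).
z-sum = 2.054 + 1.645 = 3.699.
d_min = 3.699 × √(2/29) = 3.699 × 0.2626 = 0.971.

d_min ≈ 0.97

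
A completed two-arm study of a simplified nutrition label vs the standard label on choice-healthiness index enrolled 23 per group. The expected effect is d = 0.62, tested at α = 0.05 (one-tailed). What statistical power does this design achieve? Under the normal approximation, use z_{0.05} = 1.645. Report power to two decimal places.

power ≈ 0.68

For two equal groups, power = Φ(d·√(n/2) − z_{α}).
d·√(n/2) = 0.62 × √(23/2) = 0.62 × 3.391 = 2.103.
z_β = 2.103 − 1.645 = 0.458.
Power = Φ(0.458) = 0.676.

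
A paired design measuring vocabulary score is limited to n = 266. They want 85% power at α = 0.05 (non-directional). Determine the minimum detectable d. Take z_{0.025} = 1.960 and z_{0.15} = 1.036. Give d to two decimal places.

d_min ≈ 0.18

For a single sample (or paired design) of n = 266: d_min = (z_{α/2} + z_β)/√n.
z-sum = 1.960 + 1.036 = 2.996.
d_min = 2.996 / √266 = 2.996 / 16.310 = 0.184.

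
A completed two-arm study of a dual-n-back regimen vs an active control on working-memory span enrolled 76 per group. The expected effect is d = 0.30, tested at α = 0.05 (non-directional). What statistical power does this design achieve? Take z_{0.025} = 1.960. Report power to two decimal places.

power ≈ 0.46

For two equal groups, power = Φ(d·√(n/2) − z_{α/2}).
d·√(n/2) = 0.30 × √(76/2) = 0.30 × 6.164 = 1.849.
z_β = 1.849 − 1.960 = -0.111.
Power = Φ(-0.111) = 0.456.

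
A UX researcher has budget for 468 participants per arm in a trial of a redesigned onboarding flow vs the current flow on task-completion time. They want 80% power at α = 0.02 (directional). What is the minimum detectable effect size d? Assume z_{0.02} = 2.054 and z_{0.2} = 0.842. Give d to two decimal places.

For two independent groups of n = 468 each: d_min = (z_{α} + z_β)·√(2/n).
z-sum = 2.054 + 0.842 = 2.896.
d_min = 2.896 × √(2/468) = 2.896 × 0.0654 = 0.189.

d_min ≈ 0.19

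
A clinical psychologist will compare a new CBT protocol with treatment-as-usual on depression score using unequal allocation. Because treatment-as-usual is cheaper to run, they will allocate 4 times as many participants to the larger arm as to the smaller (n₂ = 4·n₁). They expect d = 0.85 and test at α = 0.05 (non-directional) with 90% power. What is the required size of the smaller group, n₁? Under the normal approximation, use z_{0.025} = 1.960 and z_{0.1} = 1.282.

With allocation ratio k = n₂/n₁ = 4, Var(x̄₁−x̄₂) = σ²(1/n₁ + 1/(k·n₁)) = σ²·(k+1)/(k·n₁).
So n₁ = (1 + 1/k)·((z_{α/2} + z_β)/d)² = 1.250 × (3.242/0.85)².
n₁ = 1.250 × 14.55 = 18.2.
Round up: n₁ = 19, giving n₂ = 4 × 19 = 76.

n₁ = 19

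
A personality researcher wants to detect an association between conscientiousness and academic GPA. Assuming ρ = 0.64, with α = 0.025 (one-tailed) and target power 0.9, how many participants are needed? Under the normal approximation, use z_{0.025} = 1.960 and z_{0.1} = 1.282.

Fisher's z: C = ½·ln((1+r)/(1−r)) = ½·ln(4.5556) = 0.7582.
n = ((z_{α} + z_β)/C)² + 3.
(1.960 + 1.282) / 0.7582 = 3.242 / 0.7582 = 4.276.
n = 4.276² + 3 = 18.28 + 3 = 21.3.
Round up.

n = 22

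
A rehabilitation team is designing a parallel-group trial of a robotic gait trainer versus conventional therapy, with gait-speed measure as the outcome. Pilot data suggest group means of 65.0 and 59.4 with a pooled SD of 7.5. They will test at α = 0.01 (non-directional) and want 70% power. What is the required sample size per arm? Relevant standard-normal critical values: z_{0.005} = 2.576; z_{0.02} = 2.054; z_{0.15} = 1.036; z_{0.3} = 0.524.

Cohen's d = |M₁ − M₂| / SD_pooled = |65.0 − 59.4| / 7.5 = 5.6 / 7.5 = 0.747.
For two independent groups with equal n: n = 2·((z_{α/2} + z_β) / d)².
z_{α/2} + z_β = 2.576 + 0.524 = 3.100.
n = 2 × (3.100 / 0.747)² = 2 × 4.150² = 2 × 17.22 = 34.4.
Round up to the next whole participant.

n = 35 per group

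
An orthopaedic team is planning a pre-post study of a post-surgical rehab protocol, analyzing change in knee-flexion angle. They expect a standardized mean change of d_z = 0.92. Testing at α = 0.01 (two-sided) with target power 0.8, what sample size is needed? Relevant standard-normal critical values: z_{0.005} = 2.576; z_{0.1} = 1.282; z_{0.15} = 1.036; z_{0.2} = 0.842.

For a paired (one-sample on differences) test: n = ((z_{α/2} + z_β) / d)².
z_{α/2} + z_β = 2.576 + 0.842 = 3.418.
n = (3.418 / 0.92)² = 3.715² = 13.80.
Round up.

n = 14 pairs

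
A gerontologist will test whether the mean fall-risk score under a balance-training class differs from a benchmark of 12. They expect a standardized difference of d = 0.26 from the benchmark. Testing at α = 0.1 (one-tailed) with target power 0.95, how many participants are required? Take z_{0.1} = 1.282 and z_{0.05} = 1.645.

For a one-sample test: n = ((z_{α} + z_β) / d)².
z_{α} + z_β = 1.282 + 1.645 = 2.927.
n = (2.927 / 0.26)² = 11.258² = 126.74.
Round up.

n = 127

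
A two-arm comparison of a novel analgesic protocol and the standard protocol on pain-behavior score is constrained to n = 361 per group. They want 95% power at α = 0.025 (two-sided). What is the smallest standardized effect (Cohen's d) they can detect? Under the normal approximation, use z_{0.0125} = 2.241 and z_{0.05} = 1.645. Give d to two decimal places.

For two independent groups of n = 361 each: d_min = (z_{α/2} + z_β)·√(2/n).
z-sum = 2.241 + 1.645 = 3.886.
d_min = 3.886 × √(2/361) = 3.886 × 0.0744 = 0.289.

d_min ≈ 0.29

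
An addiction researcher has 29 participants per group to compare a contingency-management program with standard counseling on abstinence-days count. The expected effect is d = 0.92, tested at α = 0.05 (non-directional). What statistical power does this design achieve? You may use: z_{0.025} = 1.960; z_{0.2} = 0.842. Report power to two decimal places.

power ≈ 0.94

For two equal groups, power = Φ(d·√(n/2) − z_{α/2}).
d·√(n/2) = 0.92 × √(29/2) = 0.92 × 3.808 = 3.503.
z_β = 3.503 − 1.960 = 1.543.
Power = Φ(1.543) = 0.939.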